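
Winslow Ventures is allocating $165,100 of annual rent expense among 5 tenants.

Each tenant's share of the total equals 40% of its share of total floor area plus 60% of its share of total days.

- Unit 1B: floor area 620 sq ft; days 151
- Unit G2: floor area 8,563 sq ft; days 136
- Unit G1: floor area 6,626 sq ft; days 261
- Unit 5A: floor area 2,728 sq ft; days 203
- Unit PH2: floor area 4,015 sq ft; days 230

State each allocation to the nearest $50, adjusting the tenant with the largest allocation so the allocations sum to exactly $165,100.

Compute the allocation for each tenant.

Unit 1B: $17,050 | Unit G2: $38,800 | Unit G1: $45,750 | Unit 5A: $28,500 | Unit PH2: $35,000

Totals — floor area 22,552, days 981.
Blended shares (40% floor area + 60% days): Unit 1B 0.1034; Unit G2 0.2351; Unit G1 0.2772; Unit 5A 0.1725; Unit PH2 0.2119.
Pro-rata amounts: Unit 1B 17,063.34; Unit G2 38,808.49; Unit G1 45,758.62; Unit 5A 28,487.18; Unit PH2 34,982.38.
At nearest $50: Unit 1B $17,050; Unit G2 $38,800; Unit G1 $45,750; Unit 5A $28,500; Unit PH2 $35,000. Sum = $165,100.
Rounded total matches; no reconciliation needed.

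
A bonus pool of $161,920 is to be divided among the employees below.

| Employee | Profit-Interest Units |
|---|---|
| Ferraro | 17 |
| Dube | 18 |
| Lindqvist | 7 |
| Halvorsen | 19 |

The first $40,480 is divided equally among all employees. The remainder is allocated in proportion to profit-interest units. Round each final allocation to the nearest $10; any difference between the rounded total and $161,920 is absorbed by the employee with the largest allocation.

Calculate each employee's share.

Equal tier: $40,480 ÷ 4 = $10,120 apiece.
Remainder $121,440 by profit-interest units (total 61): Ferraro 33,843.93 → $33,840; Dube 35,834.75 → $35,830; Lindqvist 13,935.74 → $13,940; Halvorsen 37,825.57 → $37,830.
Totals: Ferraro $10,120 + $33,840 = $43,960; Dube $10,120 + $35,830 = $45,950; Lindqvist $10,120 + $13,940 = $24,060; Halvorsen $10,120 + $37,830 = $47,950.

Ferraro: $43,960 · Dube: $45,950 · Lindqvist: $24,060 · Halvorsen: $47,950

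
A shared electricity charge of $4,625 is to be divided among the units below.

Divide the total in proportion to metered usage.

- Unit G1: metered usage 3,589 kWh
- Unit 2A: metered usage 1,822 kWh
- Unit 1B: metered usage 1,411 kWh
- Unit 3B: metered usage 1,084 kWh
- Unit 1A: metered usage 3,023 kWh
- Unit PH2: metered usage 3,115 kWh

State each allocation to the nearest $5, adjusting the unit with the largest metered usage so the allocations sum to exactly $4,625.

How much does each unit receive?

Unit G1: $1,185; Unit 2A: $600; Unit 1B: $465; Unit 3B: $355; Unit 1A: $995; Unit PH2: $1,025

Sum of metered usage: 14,044.
Proportional shares: Unit G1 3,589/14,044 × $4,625 = 1,181.94; Unit 2A 1,822/14,044 × $4,625 = 600.02; Unit 1B 1,411/14,044 × $4,625 = 464.67; Unit 3B 1,084/14,044 × $4,625 = 356.99; Unit 1A 3,023/14,044 × $4,625 = 995.54; Unit PH2 3,115/14,044 × $4,625 = 1,025.84.
After rounding ($5): Unit G1 $1,180; Unit 2A $600; Unit 1B $465; Unit 3B $355; Unit 1A $995; Unit PH2 $1,025. Sum = $4,620.
Difference $4,625 − $4,620 = +$5 applied to largest metered usage (Unit G1): Unit G1 becomes $1,185.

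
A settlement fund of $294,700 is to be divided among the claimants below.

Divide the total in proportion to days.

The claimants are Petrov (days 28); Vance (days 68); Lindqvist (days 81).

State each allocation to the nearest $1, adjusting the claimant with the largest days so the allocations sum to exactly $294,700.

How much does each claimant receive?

Petrov: $46,619; Vance: $113,218; Lindqvist: $134,863

Days total: 28 + 68 + 81 = 177.
Raw shares: Petrov 46,619.21; Vance 113,218.08; Lindqvist 134,862.71.
Rounded to nearest $1: Petrov $46,619; Vance $113,218; Lindqvist $134,863. Sum = $294,700.
Rounded total matches; no reconciliation needed.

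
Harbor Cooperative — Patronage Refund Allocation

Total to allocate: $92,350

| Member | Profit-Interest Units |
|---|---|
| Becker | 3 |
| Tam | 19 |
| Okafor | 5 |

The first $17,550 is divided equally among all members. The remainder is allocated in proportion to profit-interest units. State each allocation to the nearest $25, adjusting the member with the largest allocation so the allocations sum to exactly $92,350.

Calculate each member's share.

Becker: $14,150; Tam: $58,500; Okafor: $19,700

Equal tier: $17,550 ÷ 3 = $5,850 apiece.
Remainder $74,800 by profit-interest units (total 27): Becker 8,311.11 → $8,300; Tam 52,637.04 → $52,625; Okafor 13,851.85 → $13,850.
Rounding difference +$25 on remainder applied to Tam.
Totals: Becker $5,850 + $8,300 = $14,150; Tam $5,850 + $52,650 = $58,500; Okafor $5,850 + $13,850 = $19,700.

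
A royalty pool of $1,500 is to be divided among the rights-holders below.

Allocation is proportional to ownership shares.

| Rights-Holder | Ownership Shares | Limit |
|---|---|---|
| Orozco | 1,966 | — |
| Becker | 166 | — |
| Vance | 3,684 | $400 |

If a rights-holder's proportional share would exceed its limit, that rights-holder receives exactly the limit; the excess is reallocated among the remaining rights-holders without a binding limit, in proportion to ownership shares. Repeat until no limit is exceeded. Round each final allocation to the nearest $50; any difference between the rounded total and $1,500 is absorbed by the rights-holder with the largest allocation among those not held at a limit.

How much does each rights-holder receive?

Orozco: $1,000 | Becker: $100 | Vance: $400

Sum of ownership shares: 5,816.
Pro-rata shares before constraints: Orozco 507.05; Becker 42.81; Vance 950.14.
Cap binds for Vance ($400); remaining pool $1,100 reallocated over remaining ownership shares 2,132.
Shares after redistribution: Orozco 1,014.35 → $1,000; Becker 85.65 → $100.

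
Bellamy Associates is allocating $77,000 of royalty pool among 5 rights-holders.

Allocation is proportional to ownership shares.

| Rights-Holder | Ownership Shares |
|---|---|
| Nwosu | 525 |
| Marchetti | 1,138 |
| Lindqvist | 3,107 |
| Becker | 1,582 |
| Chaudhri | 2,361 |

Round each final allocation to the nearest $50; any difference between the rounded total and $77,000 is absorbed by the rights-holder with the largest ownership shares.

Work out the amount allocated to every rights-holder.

Sum of ownership shares: 525 + 1,138 + 3,107 + 1,582 + 2,361 = 8,713.
Raw shares: Nwosu 4,639.62; Marchetti 10,056.93; Lindqvist 27,457.71; Becker 13,980.72; Chaudhri 20,865.03.
At nearest $50: Nwosu $4,650; Marchetti $10,050; Lindqvist $27,450; Becker $14,000; Chaudhri $20,850. Sum = $77,000.
Rounded total matches; no reconciliation needed.

Nwosu: $4,650 · Marchetti: $10,050 · Lindqvist: $27,450 · Becker: $14,000 · Chaudhri: $20,850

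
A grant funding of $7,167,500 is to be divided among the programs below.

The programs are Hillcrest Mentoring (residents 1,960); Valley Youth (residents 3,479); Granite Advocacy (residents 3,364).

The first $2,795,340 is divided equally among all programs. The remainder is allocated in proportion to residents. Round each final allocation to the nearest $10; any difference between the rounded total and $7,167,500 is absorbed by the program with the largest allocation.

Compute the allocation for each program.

Equal tier: $2,795,340 ÷ 3 = $931,780 apiece.
Remainder $4,372,160 by residents (total 8,803): Hillcrest Mentoring 973,467.41 → $973,470; Valley Youth 1,727,904.65 → $1,727,900; Granite Advocacy 1,670,787.94 → $1,670,790.
Totals: Hillcrest Mentoring $931,780 + $973,470 = $1,905,250; Valley Youth $931,780 + $1,727,900 = $2,659,680; Granite Advocacy $931,780 + $1,670,790 = $2,602,570.

Hillcrest Mentoring: $1,905,250; Valley Youth: $2,659,680; Granite Advocacy: $2,602,570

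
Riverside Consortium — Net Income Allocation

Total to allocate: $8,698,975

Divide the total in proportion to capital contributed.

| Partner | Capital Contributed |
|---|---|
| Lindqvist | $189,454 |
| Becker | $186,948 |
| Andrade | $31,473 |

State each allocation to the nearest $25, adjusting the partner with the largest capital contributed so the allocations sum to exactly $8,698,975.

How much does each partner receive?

Lindqvist: $4,040,575; Becker: $3,987,150; Andrade: $671,250

Capital contributed total: 407,875.
Pro-rata amounts: Lindqvist 189,454/407,875 × $8,698,975 = 4,040,589.91; Becker 186,948/407,875 × $8,698,975 = 3,987,143.07; Andrade 31,473/407,875 × $8,698,975 = 671,242.02.
After rounding ($25): Lindqvist $4,040,600; Becker $3,987,150; Andrade $671,250. Sum = $8,699,000.
Difference $8,698,975 − $8,699,000 = −$25 applied to largest capital contributed (Lindqvist): Lindqvist becomes $4,040,575.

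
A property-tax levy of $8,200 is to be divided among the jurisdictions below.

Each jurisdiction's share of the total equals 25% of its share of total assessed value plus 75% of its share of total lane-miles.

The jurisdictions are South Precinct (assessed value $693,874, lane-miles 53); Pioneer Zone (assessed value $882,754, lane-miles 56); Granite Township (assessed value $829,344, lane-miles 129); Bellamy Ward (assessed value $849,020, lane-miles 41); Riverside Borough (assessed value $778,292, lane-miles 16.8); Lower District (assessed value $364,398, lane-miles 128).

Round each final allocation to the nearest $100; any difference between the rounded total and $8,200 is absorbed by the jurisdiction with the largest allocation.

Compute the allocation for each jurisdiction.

Totals — assessed value 4,397,682, lane-miles 423.8.
Blended shares (25% assessed value + 75% lane-miles): South Precinct 0.1332; Pioneer Zone 0.1493; Granite Township 0.2754; Bellamy Ward 0.1208; Riverside Borough 0.0740; Lower District 0.2472.
Unrounded shares: South Precinct 1,092.57; Pioneer Zone 1,224.15; Granite Township 2,258.59; Bellamy Ward 990.75; Riverside Borough 606.60; Lower District 2,027.35.
After rounding ($100): South Precinct $1,100; Pioneer Zone $1,200; Granite Township $2,300; Bellamy Ward $1,000; Riverside Borough $600; Lower District $2,000. Sum = $8,200.
Rounded total matches; no reconciliation needed.

South Precinct: $1,100 | Pioneer Zone: $1,200 | Granite Township: $2,300 | Bellamy Ward: $1,000 | Riverside Borough: $600 | Lower District: $2,000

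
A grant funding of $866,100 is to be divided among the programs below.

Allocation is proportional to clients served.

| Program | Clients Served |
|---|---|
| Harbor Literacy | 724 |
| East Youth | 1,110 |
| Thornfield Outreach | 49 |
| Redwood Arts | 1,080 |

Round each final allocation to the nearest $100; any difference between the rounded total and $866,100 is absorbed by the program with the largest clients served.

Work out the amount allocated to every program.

Harbor Literacy: $211,600; East Youth: $324,500; Thornfield Outreach: $14,300; Redwood Arts: $315,700

Total clients served = 724 + 1,110 + 49 + 1,080 = 2,963.
Unrounded shares: Harbor Literacy 211,628.89; East Youth 324,458.66; Thornfield Outreach 14,322.95; Redwood Arts 315,689.50.
Rounded to nearest $100: Harbor Literacy $211,600; East Youth $324,500; Thornfield Outreach $14,300; Redwood Arts $315,700. Sum = $866,100.
Sum already equals the total — no adjustment.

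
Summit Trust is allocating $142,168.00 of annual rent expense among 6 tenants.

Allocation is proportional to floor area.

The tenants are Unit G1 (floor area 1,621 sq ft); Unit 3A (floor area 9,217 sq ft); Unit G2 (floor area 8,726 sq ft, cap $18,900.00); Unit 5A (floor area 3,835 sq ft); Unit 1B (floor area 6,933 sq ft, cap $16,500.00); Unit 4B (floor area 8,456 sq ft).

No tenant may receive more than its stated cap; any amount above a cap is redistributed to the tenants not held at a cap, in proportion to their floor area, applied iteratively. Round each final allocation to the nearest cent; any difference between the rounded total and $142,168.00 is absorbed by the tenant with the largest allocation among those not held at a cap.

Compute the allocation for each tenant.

Unit G1: $7,482.85 · Unit 3A: $42,547.49 · Unit G2: $18,900.00 · Unit 5A: $17,703.11 · Unit 1B: $16,500.00 · Unit 4B: $39,034.55

Total floor area = 38,788.
Unconstrained shares: Unit G1 5,941.3821; Unit 3A 33,782.6765; Unit G2 31,983.0352; Unit 5A 14,056.2617; Unit 1B 25,411.2288; Unit 4B 30,993.4157.
Held at cap: Unit G2 ($18,900.00), Unit 1B ($16,500.00); remaining pool $106,768.00 reallocated over remaining floor area 23,129.
Shares after redistribution: Unit G1 7,482.8539 → $7,482.85; Unit 3A 42,547.4796 → $42,547.48; Unit 5A 17,703.1121 → $17,703.11; Unit 4B 39,034.5544 → $39,034.55.
Rounding difference +$0.01 applied to Unit 3A → $42,547.49.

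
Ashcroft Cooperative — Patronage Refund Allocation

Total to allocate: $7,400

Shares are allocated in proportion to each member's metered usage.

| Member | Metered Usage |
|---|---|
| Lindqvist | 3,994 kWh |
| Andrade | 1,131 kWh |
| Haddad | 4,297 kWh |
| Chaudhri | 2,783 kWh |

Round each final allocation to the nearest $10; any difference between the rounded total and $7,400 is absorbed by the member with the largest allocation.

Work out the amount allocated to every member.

Lindqvist: $2,420 | Andrade: $690 | Haddad: $2,600 | Chaudhri: $1,690

Sum of metered usage: 12,205.
Unrounded shares: Lindqvist 3,994/12,205 × $7,400 = 2,421.60; Andrade 1,131/12,205 × $7,400 = 685.74; Haddad 4,297/12,205 × $7,400 = 2,605.31; Chaudhri 2,783/12,205 × $7,400 = 1,687.36.
At nearest $10: Lindqvist $2,420; Andrade $690; Haddad $2,610; Chaudhri $1,690. Sum = $7,410.
Difference $7,400 − $7,410 = −$10 applied to largest allocation (Haddad): Haddad becomes $2,600.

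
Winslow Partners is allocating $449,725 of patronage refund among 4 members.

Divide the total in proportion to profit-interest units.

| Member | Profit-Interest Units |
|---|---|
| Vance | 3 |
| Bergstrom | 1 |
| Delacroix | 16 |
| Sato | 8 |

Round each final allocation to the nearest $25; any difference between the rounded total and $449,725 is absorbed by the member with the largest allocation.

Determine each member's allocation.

Vance: $48,175 | Bergstrom: $16,050 | Delacroix: $257,000 | Sato: $128,500

Profit-interest units total: 28.
Pro-rata amounts: Vance 3/28 × $449,725 = 48,184.82; Bergstrom 1/28 × $449,725 = 16,061.61; Delacroix 16/28 × $449,725 = 256,985.71; Sato 8/28 × $449,725 = 128,492.86.
Rounded to nearest $25: Vance $48,175; Bergstrom $16,050; Delacroix $256,975; Sato $128,500. Sum = $449,700.
Difference $449,725 − $449,700 = +$25 applied to largest allocation (Delacroix): Delacroix becomes $257,000.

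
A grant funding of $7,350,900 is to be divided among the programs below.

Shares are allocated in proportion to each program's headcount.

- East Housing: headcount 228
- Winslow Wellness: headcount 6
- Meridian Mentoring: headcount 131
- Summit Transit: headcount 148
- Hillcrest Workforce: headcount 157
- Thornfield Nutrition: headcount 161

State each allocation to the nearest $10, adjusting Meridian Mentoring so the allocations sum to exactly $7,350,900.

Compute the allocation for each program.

Sum of headcount: 831.
Proportional shares: East Housing 228/831 × $7,350,900 = 2,016,853.43; Winslow Wellness 6/831 × $7,350,900 = 53,075.09; Meridian Mentoring 131/831 × $7,350,900 = 1,158,806.14; Summit Transit 148/831 × $7,350,900 = 1,309,185.56; Hillcrest Workforce 157/831 × $7,350,900 = 1,388,798.19; Thornfield Nutrition 161/831 × $7,350,900 = 1,424,181.59.
After rounding ($10): East Housing $2,016,850; Winslow Wellness $53,080; Meridian Mentoring $1,158,810; Summit Transit $1,309,190; Hillcrest Workforce $1,388,800; Thornfield Nutrition $1,424,180. Sum = $7,350,910.
Difference $7,350,900 − $7,350,910 = −$10 applied to Meridian Mentoring: Meridian Mentoring becomes $1,158,800.

East Housing: $2,016,850 · Winslow Wellness: $53,080 · Meridian Mentoring: $1,158,800 · Summit Transit: $1,309,190 · Hillcrest Workforce: $1,388,800 · Thornfield Nutrition: $1,424,180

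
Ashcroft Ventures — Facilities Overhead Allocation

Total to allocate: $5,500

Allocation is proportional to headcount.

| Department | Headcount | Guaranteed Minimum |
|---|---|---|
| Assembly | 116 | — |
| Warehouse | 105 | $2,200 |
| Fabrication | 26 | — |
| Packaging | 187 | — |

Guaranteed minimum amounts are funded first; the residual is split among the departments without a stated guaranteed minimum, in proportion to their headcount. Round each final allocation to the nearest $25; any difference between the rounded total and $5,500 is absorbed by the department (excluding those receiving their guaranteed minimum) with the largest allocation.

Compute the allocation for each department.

Guaranteed amounts: Warehouse $2,200. Remaining pool $3,300.
Remaining pool split over remaining headcount 329: Assembly 1,163.53 → $1,175; Fabrication 260.79 → $250; Packaging 1,875.68 → $1,875.

Assembly: $1,175 · Warehouse: $2,200 · Fabrication: $250 · Packaging: $1,875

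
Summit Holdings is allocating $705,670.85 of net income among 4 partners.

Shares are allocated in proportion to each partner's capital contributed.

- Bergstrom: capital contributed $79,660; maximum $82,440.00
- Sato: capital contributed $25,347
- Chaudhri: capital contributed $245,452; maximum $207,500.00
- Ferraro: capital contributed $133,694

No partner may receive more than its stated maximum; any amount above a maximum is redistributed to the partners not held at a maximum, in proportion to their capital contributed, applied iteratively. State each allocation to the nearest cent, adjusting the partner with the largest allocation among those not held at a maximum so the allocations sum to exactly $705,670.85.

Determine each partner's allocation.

Bergstrom: $82,440.00; Sato: $66,256.69; Chaudhri: $207,500.00; Ferraro: $349,474.16

Capital contributed total: 484,153.
Proportional shares (ignoring caps): Bergstrom 116,107.3874; Sato 36,944.1871; Chaudhri 357,755.3407; Ferraro 194,863.9348.
Cap binds for Bergstrom ($82,440.00), Chaudhri ($207,500.00); balance $415,730.85 reallocated over remaining capital contributed 159,041.
Remaining shares: Sato 66,256.6876 → $66,256.69; Ferraro 349,474.1624 → $349,474.16.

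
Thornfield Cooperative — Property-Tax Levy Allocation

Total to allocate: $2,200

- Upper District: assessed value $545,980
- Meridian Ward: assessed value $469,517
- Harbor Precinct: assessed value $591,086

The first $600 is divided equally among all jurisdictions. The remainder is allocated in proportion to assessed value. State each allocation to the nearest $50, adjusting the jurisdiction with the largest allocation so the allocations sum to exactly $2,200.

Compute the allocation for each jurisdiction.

Upper District: $750; Meridian Ward: $650; Harbor Precinct: $800

First tranche $600 split equally: $200 each.
Remainder $1,600 by assessed value (total 1,606,583): Upper District 543.74 → $550; Meridian Ward 467.59 → $450; Harbor Precinct 588.66 → $600.
Totals: Upper District $200 + $550 = $750; Meridian Ward $200 + $450 = $650; Harbor Precinct $200 + $600 = $800.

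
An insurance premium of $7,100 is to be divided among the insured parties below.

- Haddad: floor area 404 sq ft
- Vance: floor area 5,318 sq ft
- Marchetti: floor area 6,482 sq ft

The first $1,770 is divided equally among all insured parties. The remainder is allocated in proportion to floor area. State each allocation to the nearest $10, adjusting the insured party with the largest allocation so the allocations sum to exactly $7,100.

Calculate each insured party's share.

First tranche $1,770 split equally: $590 each.
Remainder $5,330 by floor area (total 12,204): Haddad 176.44 → $180; Vance 2,322.59 → $2,320; Marchetti 2,830.96 → $2,830.
Totals: Haddad $590 + $180 = $770; Vance $590 + $2,320 = $2,910; Marchetti $590 + $2,830 = $3,420.

Haddad: $770 | Vance: $2,910 | Marchetti: $3,420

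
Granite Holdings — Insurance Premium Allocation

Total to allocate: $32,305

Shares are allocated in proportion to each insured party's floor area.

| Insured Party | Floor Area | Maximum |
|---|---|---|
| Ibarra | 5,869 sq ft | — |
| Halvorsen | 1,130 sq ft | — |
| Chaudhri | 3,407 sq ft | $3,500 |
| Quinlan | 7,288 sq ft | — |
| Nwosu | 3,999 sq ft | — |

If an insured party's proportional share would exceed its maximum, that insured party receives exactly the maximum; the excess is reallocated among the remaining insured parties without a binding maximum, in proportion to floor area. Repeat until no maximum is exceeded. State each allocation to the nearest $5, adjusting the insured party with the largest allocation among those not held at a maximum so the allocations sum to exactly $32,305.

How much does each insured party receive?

Ibarra: $9,245 · Halvorsen: $1,780 · Chaudhri: $3,500 · Quinlan: $11,480 · Nwosu: $6,300

Total floor area = 21,693.
Proportional shares (ignoring caps): Ibarra 8,740.06; Halvorsen 1,682.78; Chaudhri 5,073.67; Quinlan 10,853.22; Nwosu 5,955.27.
Cap binds for Chaudhri ($3,500); remaining pool $28,805 reallocated over remaining floor area 18,286.
Redistributed shares: Ibarra 9,245.14 → $9,245; Halvorsen 1,780.03 → $1,780; Quinlan 11,480.41 → $11,480; Nwosu 6,299.42 → $6,300.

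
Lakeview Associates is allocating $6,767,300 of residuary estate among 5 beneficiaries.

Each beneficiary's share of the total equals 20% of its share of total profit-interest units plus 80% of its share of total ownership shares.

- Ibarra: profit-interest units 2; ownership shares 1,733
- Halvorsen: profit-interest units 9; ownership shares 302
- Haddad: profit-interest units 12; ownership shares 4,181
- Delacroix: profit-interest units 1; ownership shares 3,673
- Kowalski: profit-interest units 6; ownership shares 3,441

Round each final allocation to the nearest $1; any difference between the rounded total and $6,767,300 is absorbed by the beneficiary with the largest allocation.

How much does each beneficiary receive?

Totals — profit-interest units 30, ownership shares 13,330.
Composite weights (20% profit-interest units + 80% ownership shares): Ibarra 0.1173; Halvorsen 0.0781; Haddad 0.3309; Delacroix 0.2271; Kowalski 0.2465.
Raw shares: Ibarra 794,070.48; Halvorsen 528,692.14; Haddad 2,239,453.40; Delacroix 1,536,865.84; Kowalski 1,668,218.14.
After rounding ($1): Ibarra $794,070; Halvorsen $528,692; Haddad $2,239,453; Delacroix $1,536,866; Kowalski $1,668,218. Sum = $6,767,299.
Difference $6,767,300 − $6,767,299 = +$1 applied to largest allocation (Haddad): Haddad becomes $2,239,454.

Ibarra: $794,070; Halvorsen: $528,692; Haddad: $2,239,454; Delacroix: $1,536,866; Kowalski: $1,668,218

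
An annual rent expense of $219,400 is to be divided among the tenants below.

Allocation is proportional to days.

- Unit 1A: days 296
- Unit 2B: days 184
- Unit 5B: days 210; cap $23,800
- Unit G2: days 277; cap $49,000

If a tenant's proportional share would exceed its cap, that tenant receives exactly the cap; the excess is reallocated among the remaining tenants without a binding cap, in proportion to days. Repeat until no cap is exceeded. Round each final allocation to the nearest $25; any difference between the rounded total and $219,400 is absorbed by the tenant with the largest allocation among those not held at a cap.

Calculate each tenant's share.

Days total: 967.
Unconstrained shares: Unit 1A 67,158.63; Unit 2B 41,747.26; Unit 5B 47,646.33; Unit G2 62,847.78.
Capped: Unit 5B ($23,800), Unit G2 ($49,000); residual $146,600 reallocated over remaining days 480.
Remaining shares: Unit 1A 90,403.33 → $90,400; Unit 2B 56,196.67 → $56,200.

Unit 1A: $90,400; Unit 2B: $56,200; Unit 5B: $23,800; Unit G2: $49,000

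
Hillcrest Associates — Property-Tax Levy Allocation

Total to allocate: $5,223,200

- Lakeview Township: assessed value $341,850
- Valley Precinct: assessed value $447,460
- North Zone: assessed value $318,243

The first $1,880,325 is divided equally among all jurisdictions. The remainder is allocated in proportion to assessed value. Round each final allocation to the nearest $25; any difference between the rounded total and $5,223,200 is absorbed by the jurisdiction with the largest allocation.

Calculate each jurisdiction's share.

Lakeview Township: $1,658,575 | Valley Precinct: $1,977,300 | North Zone: $1,587,325

Equal tier: $1,880,325 ÷ 3 = $626,775 apiece.
Remainder $3,342,875 by assessed value (total 1,107,553): Lakeview Township 1,031,789.74 → $1,031,800; Valley Precinct 1,350,547.42 → $1,350,550; North Zone 960,537.84 → $960,550.
Rounding difference −$25 on remainder applied to Valley Precinct.
Totals: Lakeview Township $626,775 + $1,031,800 = $1,658,575; Valley Precinct $626,775 + $1,350,525 = $1,977,300; North Zone $626,775 + $960,550 = $1,587,325.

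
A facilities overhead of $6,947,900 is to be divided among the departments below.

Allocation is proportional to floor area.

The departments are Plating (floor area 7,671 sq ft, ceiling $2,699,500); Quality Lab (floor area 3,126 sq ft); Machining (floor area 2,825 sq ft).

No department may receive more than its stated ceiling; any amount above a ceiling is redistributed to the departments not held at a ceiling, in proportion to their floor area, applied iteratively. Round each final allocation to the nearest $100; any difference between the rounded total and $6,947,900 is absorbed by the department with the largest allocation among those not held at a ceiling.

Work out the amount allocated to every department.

Plating: $2,699,500; Quality Lab: $2,231,600; Machining: $2,016,800

Floor area total: 13,622.
Proportional shares (ignoring caps): Plating 3,912,592.93; Quality Lab 1,594,416.05; Machining 1,440,891.02.
Capped: Plating ($2,699,500); balance $4,248,400 reallocated over remaining floor area 5,951.
Remaining shares: Quality Lab 2,231,641.47 → $2,231,600; Machining 2,016,758.53 → $2,016,800.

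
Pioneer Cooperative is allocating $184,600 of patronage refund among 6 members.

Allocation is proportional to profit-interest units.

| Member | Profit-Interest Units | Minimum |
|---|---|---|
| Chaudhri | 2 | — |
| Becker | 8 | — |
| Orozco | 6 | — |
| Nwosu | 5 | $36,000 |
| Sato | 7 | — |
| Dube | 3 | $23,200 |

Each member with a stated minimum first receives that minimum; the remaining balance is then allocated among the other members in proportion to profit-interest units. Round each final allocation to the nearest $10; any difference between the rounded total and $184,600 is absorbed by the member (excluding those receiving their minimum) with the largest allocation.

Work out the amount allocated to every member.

Guaranteed amounts: Nwosu $36,000; Dube $23,200. Remaining pool $125,400.
Remaining pool split over remaining profit-interest units 23: Chaudhri 10,904.35 → $10,900; Becker 43,617.39 → $43,620; Orozco 32,713.04 → $32,710; Sato 38,165.22 → $38,170.

Chaudhri: $10,900 | Becker: $43,620 | Orozco: $32,710 | Nwosu: $36,000 | Sato: $38,170 | Dube: $23,200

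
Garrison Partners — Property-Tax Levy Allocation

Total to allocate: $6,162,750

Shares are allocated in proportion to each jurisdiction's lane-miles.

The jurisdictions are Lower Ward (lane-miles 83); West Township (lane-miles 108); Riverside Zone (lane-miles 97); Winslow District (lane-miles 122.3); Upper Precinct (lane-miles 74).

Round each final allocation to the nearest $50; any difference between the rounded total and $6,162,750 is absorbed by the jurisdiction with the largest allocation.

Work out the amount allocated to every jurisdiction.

Lane-miles total: 484.3.
Proportional shares: Lower Ward 83/484.3 × $6,162,750 = 1,056,180.57; West Township 108/484.3 × $6,162,750 = 1,374,307.25; Riverside Zone 97/484.3 × $6,162,750 = 1,234,331.51; Winslow District 122.3/484.3 × $6,162,750 = 1,556,275.71; Upper Precinct 74/484.3 × $6,162,750 = 941,654.97.
At nearest $50: Lower Ward $1,056,200; West Township $1,374,300; Riverside Zone $1,234,350; Winslow District $1,556,300; Upper Precinct $941,650. Sum = $6,162,800.
Difference $6,162,750 − $6,162,800 = −$50 applied to largest allocation (Winslow District): Winslow District becomes $1,556,250.

Lower Ward: $1,056,200 · West Township: $1,374,300 · Riverside Zone: $1,234,350 · Winslow District: $1,556,250 · Upper Precinct: $941,650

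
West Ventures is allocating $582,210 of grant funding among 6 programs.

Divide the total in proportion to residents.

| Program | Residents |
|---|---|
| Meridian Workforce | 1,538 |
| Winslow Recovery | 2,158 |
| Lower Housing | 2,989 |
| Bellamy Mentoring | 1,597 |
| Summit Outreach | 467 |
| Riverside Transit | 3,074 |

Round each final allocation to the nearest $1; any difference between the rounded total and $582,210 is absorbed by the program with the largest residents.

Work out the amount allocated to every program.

Combined residents = 1,538 + 2,158 + 2,989 + 1,597 + 467 + 3,074 = 11,823.
Unrounded shares: Meridian Workforce 75,737.04; Winslow Recovery 106,268.22; Lower Housing 147,189.86; Bellamy Mentoring 78,642.42; Summit Outreach 22,996.88; Riverside Transit 151,375.58.
Rounded to nearest $1: Meridian Workforce $75,737; Winslow Recovery $106,268; Lower Housing $147,190; Bellamy Mentoring $78,642; Summit Outreach $22,997; Riverside Transit $151,376. Sum = $582,210.
Sum already equals the total — no adjustment.

Meridian Workforce: $75,737 | Winslow Recovery: $106,268 | Lower Housing: $147,190 | Bellamy Mentoring: $78,642 | Summit Outreach: $22,997 | Riverside Transit: $151,376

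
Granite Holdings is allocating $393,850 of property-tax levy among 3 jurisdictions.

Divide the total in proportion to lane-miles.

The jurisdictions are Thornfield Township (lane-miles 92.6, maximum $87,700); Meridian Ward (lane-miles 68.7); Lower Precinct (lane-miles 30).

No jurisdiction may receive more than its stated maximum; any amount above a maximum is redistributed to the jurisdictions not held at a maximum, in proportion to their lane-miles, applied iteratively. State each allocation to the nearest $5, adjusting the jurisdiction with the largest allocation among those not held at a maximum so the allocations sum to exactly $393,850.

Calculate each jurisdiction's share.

Thornfield Township: $87,700 · Meridian Ward: $213,095 · Lower Precinct: $93,055

Lane-miles total: 191.3.
Unconstrained shares: Thornfield Township 190,645.64; Meridian Ward 141,440.12; Lower Precinct 61,764.24.
Held at cap: Thornfield Township ($87,700); residual $306,150 reallocated over remaining lane-miles 98.7.
Redistributed shares: Meridian Ward 213,095.29 → $213,095; Lower Precinct 93,054.71 → $93,055.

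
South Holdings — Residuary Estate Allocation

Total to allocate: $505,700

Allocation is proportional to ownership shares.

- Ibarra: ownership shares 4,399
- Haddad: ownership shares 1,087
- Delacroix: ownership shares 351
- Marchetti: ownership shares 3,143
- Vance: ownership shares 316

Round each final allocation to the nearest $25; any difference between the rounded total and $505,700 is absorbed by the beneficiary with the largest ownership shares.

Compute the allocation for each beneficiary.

Sum of ownership shares: 4,399 + 1,087 + 351 + 3,143 + 316 = 9,296.
Unrounded shares: Ibarra 239,304.46; Haddad 59,132.52; Delacroix 19,094.31; Marchetti 170,978.39; Vance 17,190.32.
Rounded to nearest $25: Ibarra $239,300; Haddad $59,125; Delacroix $19,100; Marchetti $170,975; Vance $17,200. Sum = $505,700.
Sum already equals the total — no adjustment.

Ibarra: $239,300; Haddad: $59,125; Delacroix: $19,100; Marchetti: $170,975; Vance: $17,200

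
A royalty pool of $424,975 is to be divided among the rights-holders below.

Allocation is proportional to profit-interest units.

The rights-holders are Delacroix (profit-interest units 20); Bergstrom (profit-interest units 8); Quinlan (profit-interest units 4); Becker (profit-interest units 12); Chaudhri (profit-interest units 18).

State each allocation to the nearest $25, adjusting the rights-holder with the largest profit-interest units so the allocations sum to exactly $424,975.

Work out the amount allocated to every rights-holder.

Delacroix: $137,100 · Bergstrom: $54,825 · Quinlan: $27,425 · Becker: $82,250 · Chaudhri: $123,375

Sum of profit-interest units: 20 + 8 + 4 + 12 + 18 = 62.
Proportional shares: Delacroix 137,088.71; Bergstrom 54,835.48; Quinlan 27,417.74; Becker 82,253.23; Chaudhri 123,379.84.
After rounding ($25): Delacroix $137,100; Bergstrom $54,825; Quinlan $27,425; Becker $82,250; Chaudhri $123,375. Sum = $424,975.
No rounding difference to absorb.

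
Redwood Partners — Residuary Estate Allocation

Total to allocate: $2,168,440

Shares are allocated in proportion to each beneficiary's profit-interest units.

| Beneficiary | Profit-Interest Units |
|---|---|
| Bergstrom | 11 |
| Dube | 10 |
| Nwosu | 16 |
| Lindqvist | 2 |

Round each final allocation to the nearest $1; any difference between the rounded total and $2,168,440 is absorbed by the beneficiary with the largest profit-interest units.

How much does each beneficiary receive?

Bergstrom: $611,611 | Dube: $556,010 | Nwosu: $889,617 | Lindqvist: $111,202

Total profit-interest units = 39.
Raw shares: Bergstrom 11/39 × $2,168,440 = 611,611.28; Dube 10/39 × $2,168,440 = 556,010.26; Nwosu 16/39 × $2,168,440 = 889,616.41; Lindqvist 2/39 × $2,168,440 = 111,202.05.
Rounded to nearest $1: Bergstrom $611,611; Dube $556,010; Nwosu $889,616; Lindqvist $111,202. Sum = $2,168,439.
Difference $2,168,440 − $2,168,439 = +$1 applied to largest profit-interest units (Nwosu): Nwosu becomes $889,617.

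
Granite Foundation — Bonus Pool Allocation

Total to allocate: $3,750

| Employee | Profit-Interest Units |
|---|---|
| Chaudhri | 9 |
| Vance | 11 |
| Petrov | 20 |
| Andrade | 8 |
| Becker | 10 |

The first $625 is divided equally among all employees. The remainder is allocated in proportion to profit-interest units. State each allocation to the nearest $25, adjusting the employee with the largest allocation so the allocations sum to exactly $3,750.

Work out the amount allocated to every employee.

Equal tier: $625 ÷ 5 = $125 apiece.
Remainder $3,125 by profit-interest units (total 58): Chaudhri 484.91 → $475; Vance 592.67 → $600; Petrov 1,077.59 → $1,075; Andrade 431.03 → $425; Becker 538.79 → $550.
Totals: Chaudhri $125 + $475 = $600; Vance $125 + $600 = $725; Petrov $125 + $1,075 = $1,200; Andrade $125 + $425 = $550; Becker $125 + $550 = $675.

Chaudhri: $600 · Vance: $725 · Petrov: $1,200 · Andrade: $550 · Becker: $675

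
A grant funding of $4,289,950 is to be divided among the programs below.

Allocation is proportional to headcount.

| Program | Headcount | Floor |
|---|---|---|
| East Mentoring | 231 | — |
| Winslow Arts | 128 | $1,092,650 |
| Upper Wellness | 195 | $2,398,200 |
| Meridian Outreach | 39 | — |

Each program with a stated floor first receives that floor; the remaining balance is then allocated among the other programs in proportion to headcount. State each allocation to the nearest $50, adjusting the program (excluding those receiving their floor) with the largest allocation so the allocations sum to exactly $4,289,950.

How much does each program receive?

East Mentoring: $683,650; Winslow Arts: $1,092,650; Upper Wellness: $2,398,200; Meridian Outreach: $115,450

Minimums first: Winslow Arts $1,092,650; Upper Wellness $2,398,200. Remaining pool $799,100.
Remaining pool split over remaining headcount 270: East Mentoring 683,674.44 → $683,650; Meridian Outreach 115,425.56 → $115,450.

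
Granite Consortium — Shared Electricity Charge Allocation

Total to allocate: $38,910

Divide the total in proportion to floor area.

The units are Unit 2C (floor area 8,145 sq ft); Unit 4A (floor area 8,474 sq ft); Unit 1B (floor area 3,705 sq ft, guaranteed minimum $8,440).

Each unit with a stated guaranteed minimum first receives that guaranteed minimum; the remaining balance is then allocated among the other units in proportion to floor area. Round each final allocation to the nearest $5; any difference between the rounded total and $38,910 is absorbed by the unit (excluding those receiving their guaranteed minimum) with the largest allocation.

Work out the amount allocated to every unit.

Unit 2C: $14,935 · Unit 4A: $15,535 · Unit 1B: $8,440

Fund the minimums — Unit 1B $8,440. Remaining pool $30,470.
Remaining pool split over remaining floor area 16,619: Unit 2C 14,933.40 → $14,935; Unit 4A 15,536.60 → $15,535.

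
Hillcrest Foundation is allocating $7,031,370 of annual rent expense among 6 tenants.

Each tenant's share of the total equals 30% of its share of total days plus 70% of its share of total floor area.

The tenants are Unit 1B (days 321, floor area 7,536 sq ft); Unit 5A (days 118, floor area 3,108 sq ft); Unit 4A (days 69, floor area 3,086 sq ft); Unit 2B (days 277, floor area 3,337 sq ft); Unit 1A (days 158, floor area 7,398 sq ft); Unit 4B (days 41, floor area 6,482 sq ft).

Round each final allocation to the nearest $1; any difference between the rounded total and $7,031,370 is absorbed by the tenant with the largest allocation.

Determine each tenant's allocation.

Unit 1B: $1,886,693; Unit 5A: $747,269; Unit 4A: $638,728; Unit 2B: $1,124,540; Unit 1A: $1,515,320; Unit 4B: $1,118,820

Days total 984; floor area total 30,947.
Blended shares (30% days + 70% floor area): Unit 1B 0.2683; Unit 5A 0.1063; Unit 4A 0.0908; Unit 2B 0.1599; Unit 1A 0.2155; Unit 4B 0.1591.
Pro-rata amounts: Unit 1B 1,886,692.54; Unit 5A 747,269.02; Unit 4A 638,728.23; Unit 2B 1,124,540.22; Unit 1A 1,515,319.57; Unit 4B 1,118,820.43.
At nearest $1: Unit 1B $1,886,693; Unit 5A $747,269; Unit 4A $638,728; Unit 2B $1,124,540; Unit 1A $1,515,320; Unit 4B $1,118,820. Sum = $7,031,370.
Rounded total matches; no reconciliation needed.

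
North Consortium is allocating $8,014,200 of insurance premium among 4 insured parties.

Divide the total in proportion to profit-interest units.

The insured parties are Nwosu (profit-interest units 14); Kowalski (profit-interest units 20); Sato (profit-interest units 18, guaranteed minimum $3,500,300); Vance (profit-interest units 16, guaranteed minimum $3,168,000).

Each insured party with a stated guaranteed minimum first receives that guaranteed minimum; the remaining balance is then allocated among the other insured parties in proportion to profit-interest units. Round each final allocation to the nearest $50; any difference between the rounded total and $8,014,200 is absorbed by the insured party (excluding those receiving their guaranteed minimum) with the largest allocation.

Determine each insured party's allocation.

Nwosu: $554,200 | Kowalski: $791,700 | Sato: $3,500,300 | Vance: $3,168,000

Fund the minimums — Sato $3,500,300; Vance $3,168,000. Remaining pool $1,345,900.
Remaining pool split over remaining profit-interest units 34: Nwosu 554,194.12 → $554,200; Kowalski 791,705.88 → $791,700.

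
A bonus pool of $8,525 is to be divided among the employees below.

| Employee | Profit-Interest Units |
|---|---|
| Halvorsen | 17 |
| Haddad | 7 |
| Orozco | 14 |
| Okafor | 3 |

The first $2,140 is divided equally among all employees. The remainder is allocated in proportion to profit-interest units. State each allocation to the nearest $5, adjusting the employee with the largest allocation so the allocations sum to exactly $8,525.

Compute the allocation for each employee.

Halvorsen: $3,185; Haddad: $1,625; Orozco: $2,715; Okafor: $1,000

$2,140 shared equally gives $535 per employee.
Remainder $6,385 by profit-interest units (total 41): Halvorsen 2,647.44 → $2,645; Haddad 1,090.12 → $1,090; Orozco 2,180.24 → $2,180; Okafor 467.20 → $465.
Rounding difference +$5 on remainder applied to Halvorsen.
Totals: Halvorsen $535 + $2,650 = $3,185; Haddad $535 + $1,090 = $1,625; Orozco $535 + $2,180 = $2,715; Okafor $535 + $465 = $1,000.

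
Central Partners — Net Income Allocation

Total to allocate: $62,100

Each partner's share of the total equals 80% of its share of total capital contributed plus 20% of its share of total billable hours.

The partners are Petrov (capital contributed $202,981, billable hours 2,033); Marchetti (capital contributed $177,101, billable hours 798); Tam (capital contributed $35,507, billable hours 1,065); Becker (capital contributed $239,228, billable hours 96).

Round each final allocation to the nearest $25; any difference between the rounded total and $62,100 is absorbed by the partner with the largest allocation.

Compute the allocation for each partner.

Petrov: $21,725 · Marchetti: $15,925 · Tam: $6,000 · Becker: $18,450

Capital contributed total 654,817; billable hours total 3,992.
Blended shares (80% capital contributed + 20% billable hours): Petrov 0.3498; Marchetti 0.2563; Tam 0.0967; Becker 0.2971.
Pro-rata amounts: Petrov 21,724.98; Marchetti 15,919.15; Tam 6,007.32; Becker 18,448.55.
Rounded to nearest $25: Petrov $21,725; Marchetti $15,925; Tam $6,000; Becker $18,450. Sum = $62,100.
Sum already equals the total — no adjustment.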